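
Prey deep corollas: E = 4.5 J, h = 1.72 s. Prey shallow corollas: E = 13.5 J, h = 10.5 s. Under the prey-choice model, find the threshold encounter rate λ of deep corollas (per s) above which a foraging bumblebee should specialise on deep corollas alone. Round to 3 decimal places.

Drop shallow corollas once their profitability E₂/h₂ falls below the rate achievable on deep corollas alone: E₂/h₂ = λE₁/(1 + λh₁).
Solve for λ: λE₁h₂ = E₂(1 + λh₁) → λ(E₁h₂ − E₂h₁) = E₂ → λ = E₂/(E₁h₂ − E₂h₁).
λ = 13.5/(4.5×10.5 − 13.5×1.72) = 13.5/24.03 = 0.5618 per s.

0.562 per s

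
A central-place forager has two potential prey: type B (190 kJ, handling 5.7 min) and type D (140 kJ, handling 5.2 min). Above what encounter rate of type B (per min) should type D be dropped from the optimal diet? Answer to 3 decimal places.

Drop type D once their profitability E₂/h₂ falls below the rate achievable on type B alone: E₂/h₂ = λE₁/(1 + λh₁).
Solve for λ: λE₁h₂ = E₂(1 + λh₁) → λ(E₁h₂ − E₂h₁) = E₂ → λ = E₂/(E₁h₂ − E₂h₁).
λ = 140/(190×5.2 − 140×5.7) = 140/190 = 0.7368 per min.

0.737 per min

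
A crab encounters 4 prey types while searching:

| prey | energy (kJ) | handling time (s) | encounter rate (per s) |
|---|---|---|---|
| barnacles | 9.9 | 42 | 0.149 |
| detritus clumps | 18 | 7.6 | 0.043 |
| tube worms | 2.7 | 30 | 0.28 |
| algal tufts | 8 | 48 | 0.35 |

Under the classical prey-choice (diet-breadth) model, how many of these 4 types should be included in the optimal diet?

E/h in descending order: detritus clumps 2.37, barnacles 0.236, algal tufts 0.167, tube worms 0.09 kJ/s. The optimal diet is the largest prefix of this list for which every included type satisfies E_i/h_i > R on the types above it.
Rate on top 1: 0.5834. barnacles: 0.236 < 0.5834 → exclude; stop.
Optimal diet: detritus clumps — 1 of 4 types.

1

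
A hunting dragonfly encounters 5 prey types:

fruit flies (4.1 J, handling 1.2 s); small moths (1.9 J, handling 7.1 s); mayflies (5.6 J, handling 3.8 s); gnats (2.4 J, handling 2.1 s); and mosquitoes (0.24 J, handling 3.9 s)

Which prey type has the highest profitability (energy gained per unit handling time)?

Profitability E/h (J/s): fruit flies = 4.1/1.2 = 3.42, small moths = 1.9/7.1 = 0.268, mayflies = 5.6/3.8 = 1.47, gnats = 2.4/2.1 = 1.14, mosquitoes = 0.24/3.9 = 0.0615.
Ranked: fruit flies > mayflies > gnats > small moths > mosquitoes.

fruit flies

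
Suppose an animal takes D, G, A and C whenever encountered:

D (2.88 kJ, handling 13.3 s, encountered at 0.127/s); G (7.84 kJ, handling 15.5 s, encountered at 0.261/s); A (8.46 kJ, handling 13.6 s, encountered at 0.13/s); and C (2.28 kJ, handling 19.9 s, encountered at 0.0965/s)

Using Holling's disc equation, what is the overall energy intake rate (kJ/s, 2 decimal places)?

R = (0.127×2.88 + 0.261×7.84 + 0.13×8.46 + 0.0965×2.28) / (1 + 0.127×13.3 + 0.261×15.5 + 0.13×13.6 + 0.0965×19.9) = 3.732/10.42 = 0.358 kJ/s.

0.36 kJ/s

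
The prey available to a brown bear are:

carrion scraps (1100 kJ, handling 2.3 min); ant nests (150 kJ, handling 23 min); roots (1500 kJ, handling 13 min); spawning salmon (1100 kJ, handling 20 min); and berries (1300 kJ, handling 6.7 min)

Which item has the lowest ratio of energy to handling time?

ant nests

In descending order of E/h:
carrion scraps: 1100/2.3 = 478 kJ/min
berries: 1300/6.7 = 194 kJ/min
roots: 1500/13 = 115 kJ/min
spawning salmon: 1100/20 = 55 kJ/min
ant nests: 150/23 = 6.52 kJ/min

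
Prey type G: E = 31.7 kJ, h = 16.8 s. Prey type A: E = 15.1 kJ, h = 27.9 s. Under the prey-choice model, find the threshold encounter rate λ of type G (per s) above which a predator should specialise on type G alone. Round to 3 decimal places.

Drop type A once their profitability E₂/h₂ falls below the rate achievable on type G alone: E₂/h₂ = λE₁/(1 + λh₁).
Solve for λ: λE₁h₂ = E₂(1 + λh₁) → λ(E₁h₂ − E₂h₁) = E₂ → λ = E₂/(E₁h₂ − E₂h₁).
λ = 15.1/(31.7×27.9 − 15.1×16.8) = 15.1/630.8 = 0.02394 per s.

0.024 per s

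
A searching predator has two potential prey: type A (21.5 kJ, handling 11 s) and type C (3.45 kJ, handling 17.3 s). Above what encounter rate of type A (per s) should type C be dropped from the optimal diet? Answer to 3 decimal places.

At the threshold, the rate on type A alone equals the profitability of type C: λ·21.5/(1 + λ·11) = 3.45/17.3 = 0.1994.
Rearranging, λ(21.5 − 0.1994×11) = 0.1994, so λ = 0.1994/19.31 = 0.01033 per s.

0.010 per s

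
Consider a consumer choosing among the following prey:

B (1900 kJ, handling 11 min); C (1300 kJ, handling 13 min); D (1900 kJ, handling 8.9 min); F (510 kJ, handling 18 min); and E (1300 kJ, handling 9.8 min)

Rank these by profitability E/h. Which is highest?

D

In descending order of E/h:
D: 1900/8.9 = 213 kJ/min
B: 1900/11 = 173 kJ/min
E: 1300/9.8 = 133 kJ/min
C: 1300/13 = 100 kJ/min
F: 510/18 = 28.3 kJ/min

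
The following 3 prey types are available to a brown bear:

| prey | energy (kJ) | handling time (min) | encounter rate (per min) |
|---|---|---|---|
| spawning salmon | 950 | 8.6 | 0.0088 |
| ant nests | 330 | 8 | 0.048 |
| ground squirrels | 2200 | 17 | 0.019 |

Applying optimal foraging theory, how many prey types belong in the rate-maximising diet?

3

Rank by E/h (kJ/min): ground squirrels 129, spawning salmon 110, ant nests 41.2. Include each in turn until the next type's E/h falls below the running intake rate.
Rate on top 1: 31.59. spawning salmon: 110 > 31.59 → include.
Rate on top 2: 35.86. ant nests: 41.2 > 35.86 → include.
Optimal diet: ground squirrels, spawning salmon, ant nests — 3 of 3 types.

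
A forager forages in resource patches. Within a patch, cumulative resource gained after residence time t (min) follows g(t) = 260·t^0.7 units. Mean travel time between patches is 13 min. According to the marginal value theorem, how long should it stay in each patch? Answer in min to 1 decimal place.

Maximise g(t)/(T+t): set derivative to zero → g'(t)(T+t) = g(t).
g'(t) = 0.7·260·t^-0.3. Setting 0.7·260·t^-0.3 = 260·t^0.7/(13+t) gives 0.7(13+t) = t, so 0.30·t = 0.7×13.
t* = 0.7×13/0.30 = 30.33 min.

30.3 min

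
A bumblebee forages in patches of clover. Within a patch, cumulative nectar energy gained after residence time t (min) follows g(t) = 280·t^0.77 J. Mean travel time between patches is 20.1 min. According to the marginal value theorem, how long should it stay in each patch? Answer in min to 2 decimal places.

67.29 min

Optimal t* satisfies g'(t*) = g(t*)/(T + t*).
g'(t) = 0.77·280·t^-0.23. Setting 0.77·280·t^-0.23 = 280·t^0.77/(20.1+t) gives 0.77(20.1+t) = t, so 0.23·t = 0.77×20.1.
t* = 0.77×20.1/0.23 = 67.29 min.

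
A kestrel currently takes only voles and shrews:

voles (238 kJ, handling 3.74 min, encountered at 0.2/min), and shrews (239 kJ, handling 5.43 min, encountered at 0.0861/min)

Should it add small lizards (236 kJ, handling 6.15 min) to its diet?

Yes

Current rate: (0.2×238 + 0.0861×239)/(1 + 0.2×3.74 + 0.0861×5.43) = 30.77 kJ/min.
small lizards: E/h = 236/6.15 = 38.37 kJ/min.
38.37 > 30.77, so adding small lizards raises the average — include it.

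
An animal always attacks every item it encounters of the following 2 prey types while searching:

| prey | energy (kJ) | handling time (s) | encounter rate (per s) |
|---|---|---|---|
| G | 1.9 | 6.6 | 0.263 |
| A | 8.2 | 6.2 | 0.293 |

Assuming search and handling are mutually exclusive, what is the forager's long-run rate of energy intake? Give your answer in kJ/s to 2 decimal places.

R = Σλ_iE_i / (1 + Σλ_ih_i)
Numerator: 0.263×1.9 + 0.293×8.2 = 2.902
Denominator: 1 + 0.263×6.6 + 0.293×6.2 = 4.552
R = 2.902/4.552 = 0.6375 kJ/s

0.64 kJ/s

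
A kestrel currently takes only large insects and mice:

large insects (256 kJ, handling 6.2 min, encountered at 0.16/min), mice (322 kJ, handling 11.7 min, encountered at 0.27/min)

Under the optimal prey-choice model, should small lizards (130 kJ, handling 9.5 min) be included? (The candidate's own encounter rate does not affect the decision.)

Intake rate on the current diet: R = (0.16×256 + 0.27×322) / (1 + 0.16×6.2 + 0.27×11.7) = 127.9/5.151 = 24.83 kJ/min.
Profitability of small lizards: 130/9.5 = 13.68 kJ/min.
Since 13.68 < R, time spent handling small lizards is better spent searching.

No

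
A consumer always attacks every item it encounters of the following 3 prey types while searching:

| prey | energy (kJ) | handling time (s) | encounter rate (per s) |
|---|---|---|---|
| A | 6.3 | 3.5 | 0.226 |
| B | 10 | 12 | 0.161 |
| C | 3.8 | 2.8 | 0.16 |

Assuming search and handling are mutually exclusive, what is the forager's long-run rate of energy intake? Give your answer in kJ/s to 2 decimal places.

0.87 kJ/s

R = Σλ_iE_i / (1 + Σλ_ih_i)
Numerator: 0.226×6.3 + 0.161×10 + 0.16×3.8 = 3.642
Denominator: 1 + 0.226×3.5 + 0.161×12 + 0.16×2.8 = 4.171
R = 3.642/4.171 = 0.8731 kJ/s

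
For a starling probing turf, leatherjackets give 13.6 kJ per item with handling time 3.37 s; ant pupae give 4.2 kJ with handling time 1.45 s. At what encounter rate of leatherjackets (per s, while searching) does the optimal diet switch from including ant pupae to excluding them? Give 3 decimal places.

At the threshold, the rate on leatherjackets alone equals the profitability of ant pupae: λ·13.6/(1 + λ·3.37) = 4.2/1.45 = 2.897.
Rearranging, λ(13.6 − 2.897×3.37) = 2.897, so λ = 2.897/3.839 = 0.7546 per s.

0.755 per s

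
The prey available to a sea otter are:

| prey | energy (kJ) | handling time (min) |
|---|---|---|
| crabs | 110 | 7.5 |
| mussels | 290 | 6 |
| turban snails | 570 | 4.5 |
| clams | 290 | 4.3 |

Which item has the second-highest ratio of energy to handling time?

clams

In descending order of E/h:
turban snails: 570/4.5 = 127 kJ/min
clams: 290/4.3 = 67.4 kJ/min
mussels: 290/6 = 48.3 kJ/min
crabs: 110/7.5 = 14.7 kJ/min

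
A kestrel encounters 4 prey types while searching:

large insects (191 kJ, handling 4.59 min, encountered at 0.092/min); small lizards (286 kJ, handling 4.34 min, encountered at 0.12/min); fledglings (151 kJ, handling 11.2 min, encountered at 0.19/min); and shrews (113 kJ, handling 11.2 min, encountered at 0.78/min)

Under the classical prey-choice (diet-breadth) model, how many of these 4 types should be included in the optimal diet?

Profitabilities (E/h, kJ/min): small lizards 65.9, large insects 41.6, fledglings 13.5, shrews 10.1. Add prey in this order while the next type's profitability exceeds the intake rate on those already taken.
Rate on top 1: 22.57. large insects: 41.6 > 22.57 → include.
Rate on top 2: 26.71. fledglings: 13.5 < 26.71 → exclude; stop.
Optimal diet: small lizards, large insects — 2 of 4 types.

2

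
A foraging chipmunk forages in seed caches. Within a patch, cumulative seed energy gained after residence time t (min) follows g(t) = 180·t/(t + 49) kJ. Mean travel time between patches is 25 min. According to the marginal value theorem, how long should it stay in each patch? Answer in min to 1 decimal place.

By the marginal value theorem, leave when the instantaneous gain rate g'(t) equals the habitat-wide average g(t)/(T + t).
g'(t) = 180·49/(t + 49)². Setting 180·49/(t+49)² = 180t/[(t+49)(25+t)] gives 49(25+t) = t(t+49), so t² = 49×25 = 1225.
t* = √1225 = 35 min.

35.0 min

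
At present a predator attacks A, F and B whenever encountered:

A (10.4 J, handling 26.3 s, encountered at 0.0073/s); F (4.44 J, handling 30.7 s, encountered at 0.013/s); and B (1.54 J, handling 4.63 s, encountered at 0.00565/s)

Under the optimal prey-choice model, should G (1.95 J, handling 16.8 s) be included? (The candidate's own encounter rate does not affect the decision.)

Current rate: (0.0073×10.4 + 0.013×4.44 + 0.00565×1.54)/(1 + 0.0073×26.3 + 0.013×30.7 + 0.00565×4.63) = 0.08801 J/s.
G: E/h = 1.95/16.8 = 0.1161 J/s.
0.1161 > 0.08801, so adding G raises the average — include it.

Yes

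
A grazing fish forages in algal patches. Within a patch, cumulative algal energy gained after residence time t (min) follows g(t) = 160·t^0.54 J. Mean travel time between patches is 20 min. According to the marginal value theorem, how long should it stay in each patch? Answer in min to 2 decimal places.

By the marginal value theorem, leave when the instantaneous gain rate g'(t) equals the habitat-wide average g(t)/(T + t).
g'(t) = 0.54·160·t^-0.46. Setting 0.54·160·t^-0.46 = 160·t^0.54/(20+t) gives 0.54(20+t) = t, so 0.46·t = 0.54×20.
t* = 0.54×20/0.46 = 23.48 min.

23.48 min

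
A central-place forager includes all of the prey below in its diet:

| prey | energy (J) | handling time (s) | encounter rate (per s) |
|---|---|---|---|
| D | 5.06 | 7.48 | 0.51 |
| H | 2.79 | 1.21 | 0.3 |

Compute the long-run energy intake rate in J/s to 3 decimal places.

0.660 J/s

Energy encountered per unit search time: 0.51×5.06 + 0.3×2.79 = 3.418 J/s.
Handling time per unit search time: 0.51×7.48 + 0.3×1.21 = 4.178.
Rate = 3.418/(1 + 4.178) = 0.66 J/s.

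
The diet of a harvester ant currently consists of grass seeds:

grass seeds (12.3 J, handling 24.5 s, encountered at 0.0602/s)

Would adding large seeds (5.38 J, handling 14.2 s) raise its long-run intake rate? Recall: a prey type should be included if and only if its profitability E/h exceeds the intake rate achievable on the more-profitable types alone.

Yes

Current rate: (0.0602×12.3)/(1 + 0.0602×24.5) = 0.2992 J/s.
large seeds: E/h = 5.38/14.2 = 0.3789 J/s.
0.3789 > 0.2992, so adding large seeds raises the average — include it.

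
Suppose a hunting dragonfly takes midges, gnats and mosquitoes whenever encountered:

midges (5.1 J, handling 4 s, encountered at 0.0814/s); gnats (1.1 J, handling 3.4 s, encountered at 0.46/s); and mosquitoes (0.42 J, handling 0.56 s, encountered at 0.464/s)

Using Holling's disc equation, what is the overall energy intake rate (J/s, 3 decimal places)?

0.354 J/s

Energy encountered per unit search time: 0.0814×5.1 + 0.46×1.1 + 0.464×0.42 = 1.116 J/s.
Handling time per unit search time: 0.0814×4 + 0.46×3.4 + 0.464×0.56 = 2.149.
Rate = 1.116/(1 + 2.149) = 0.3544 J/s.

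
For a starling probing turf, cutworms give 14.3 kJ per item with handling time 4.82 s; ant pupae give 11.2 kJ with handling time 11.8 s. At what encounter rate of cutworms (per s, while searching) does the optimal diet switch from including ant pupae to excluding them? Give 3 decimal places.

At the threshold, the rate on cutworms alone equals the profitability of ant pupae: λ·14.3/(1 + λ·4.82) = 11.2/11.8 = 0.9492.
Rearranging, λ(14.3 − 0.9492×4.82) = 0.9492, so λ = 0.9492/9.725 = 0.0976 per s.

0.098 per s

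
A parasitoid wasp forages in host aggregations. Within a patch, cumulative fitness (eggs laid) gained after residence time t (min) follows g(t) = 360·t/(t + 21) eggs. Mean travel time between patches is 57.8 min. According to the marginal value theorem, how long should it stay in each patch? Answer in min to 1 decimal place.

34.8 min

Optimal t* satisfies g'(t*) = g(t*)/(T + t*).
g'(t) = 360·21/(t + 21)². Setting 360·21/(t+21)² = 360t/[(t+21)(57.8+t)] gives 21(57.8+t) = t(t+21), so t² = 21×57.8 = 1214.
t* = √1214 = 34.84 min.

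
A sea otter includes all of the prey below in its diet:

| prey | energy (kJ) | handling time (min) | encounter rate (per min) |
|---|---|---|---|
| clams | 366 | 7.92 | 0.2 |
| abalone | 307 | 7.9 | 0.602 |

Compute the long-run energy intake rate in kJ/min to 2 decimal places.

R = (0.2×366 + 0.602×307) / (1 + 0.2×7.92 + 0.602×7.9) = 258/7.34 = 35.15 kJ/min.

35.15 kJ/min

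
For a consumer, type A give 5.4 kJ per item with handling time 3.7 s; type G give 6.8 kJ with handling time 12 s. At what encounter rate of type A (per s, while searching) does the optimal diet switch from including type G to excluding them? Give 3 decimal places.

The zero-one rule: include type G iff E₂/h₂ > λE₁/(1+λh₁). Equality gives the switch point.
λE₁h₂ = E₂ + λE₂h₁ ⇒ λ = E₂/(E₁h₂ − E₂h₁) = 6.8/(64.8 − 25.16) = 0.1715 per s.

0.172 per s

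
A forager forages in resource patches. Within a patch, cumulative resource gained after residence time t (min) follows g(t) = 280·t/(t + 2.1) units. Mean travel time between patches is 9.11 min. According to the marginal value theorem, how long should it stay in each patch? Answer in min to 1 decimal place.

Maximise g(t)/(T+t): set derivative to zero → g'(t)(T+t) = g(t).
g'(t) = 280·2.1/(t + 2.1)². Setting 280·2.1/(t+2.1)² = 280t/[(t+2.1)(9.11+t)] gives 2.1(9.11+t) = t(t+2.1), so t² = 2.1×9.11 = 19.13.
t* = √19.13 = 4.374 min.

4.4 min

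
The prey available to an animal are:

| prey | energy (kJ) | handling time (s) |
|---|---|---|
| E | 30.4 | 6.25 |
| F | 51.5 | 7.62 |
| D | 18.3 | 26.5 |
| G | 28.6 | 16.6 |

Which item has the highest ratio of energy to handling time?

In descending order of E/h:
F: 51.5/7.62 = 6.76 kJ/s
E: 30.4/6.25 = 4.86 kJ/s
G: 28.6/16.6 = 1.72 kJ/s
D: 18.3/26.5 = 0.691 kJ/s

F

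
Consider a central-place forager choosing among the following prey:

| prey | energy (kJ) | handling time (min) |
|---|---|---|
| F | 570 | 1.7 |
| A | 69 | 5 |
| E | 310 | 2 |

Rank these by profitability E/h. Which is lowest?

Profitability E/h (kJ/min): F = 570/1.7 = 335, A = 69/5 = 13.8, E = 310/2 = 155.
Ranked: F > E > A.

A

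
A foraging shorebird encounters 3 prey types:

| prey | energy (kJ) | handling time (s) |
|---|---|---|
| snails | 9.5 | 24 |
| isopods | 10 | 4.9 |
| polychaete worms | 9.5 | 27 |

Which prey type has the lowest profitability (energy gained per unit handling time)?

In descending order of E/h:
isopods: 10/4.9 = 2.04 kJ/s
snails: 9.5/24 = 0.396 kJ/s
polychaete worms: 9.5/27 = 0.352 kJ/s

polychaete worms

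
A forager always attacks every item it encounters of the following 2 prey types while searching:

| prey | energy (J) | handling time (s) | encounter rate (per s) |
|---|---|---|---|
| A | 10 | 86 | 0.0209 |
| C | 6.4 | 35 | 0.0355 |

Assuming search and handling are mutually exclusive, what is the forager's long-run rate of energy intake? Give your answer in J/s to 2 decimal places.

0.11 J/s

R = (0.0209×10 + 0.0355×6.4) / (1 + 0.0209×86 + 0.0355×35) = 0.4362/4.04 = 0.108 J/s.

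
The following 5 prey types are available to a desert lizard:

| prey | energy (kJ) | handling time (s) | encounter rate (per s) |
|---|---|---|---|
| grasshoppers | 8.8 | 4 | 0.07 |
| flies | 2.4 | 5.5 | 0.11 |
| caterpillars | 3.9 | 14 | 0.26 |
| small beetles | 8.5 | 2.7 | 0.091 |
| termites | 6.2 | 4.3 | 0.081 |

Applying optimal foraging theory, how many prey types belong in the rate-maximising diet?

3

Rank by E/h (kJ/s): small beetles 3.15, grasshoppers 2.2, termites 1.44, flies 0.436, caterpillars 0.279. Include each in turn until the next type's E/h falls below the running intake rate.
Rate on top 1: 0.6209. grasshoppers: 2.2 > 0.6209 → include.
Rate on top 2: 0.9107. termites: 1.44 > 0.9107 → include.
Rate on top 3: 1.009. flies: 0.436 < 1.009 → exclude; stop.
Optimal diet: small beetles, grasshoppers, termites — 3 of 5 types.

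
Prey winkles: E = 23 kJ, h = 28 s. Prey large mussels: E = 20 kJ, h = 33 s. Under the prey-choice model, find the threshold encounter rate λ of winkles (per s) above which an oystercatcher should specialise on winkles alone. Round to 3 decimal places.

The zero-one rule: include large mussels iff E₂/h₂ > λE₁/(1+λh₁). Equality gives the switch point.
λE₁h₂ = E₂ + λE₂h₁ ⇒ λ = E₂/(E₁h₂ − E₂h₁) = 20/(759 − 560) = 0.1005 per s.

0.101 per s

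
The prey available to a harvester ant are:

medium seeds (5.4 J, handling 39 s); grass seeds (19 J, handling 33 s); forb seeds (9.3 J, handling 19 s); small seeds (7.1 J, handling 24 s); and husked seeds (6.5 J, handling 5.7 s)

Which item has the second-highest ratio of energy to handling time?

In descending order of E/h:
husked seeds: 6.5/5.7 = 1.14 J/s
grass seeds: 19/33 = 0.576 J/s
forb seeds: 9.3/19 = 0.489 J/s
small seeds: 7.1/24 = 0.296 J/s
medium seeds: 5.4/39 = 0.138 J/s

grass seeds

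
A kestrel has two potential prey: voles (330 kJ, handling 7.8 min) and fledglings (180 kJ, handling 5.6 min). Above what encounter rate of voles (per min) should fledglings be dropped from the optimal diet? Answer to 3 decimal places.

Drop fledglings once their profitability E₂/h₂ falls below the rate achievable on voles alone: E₂/h₂ = λE₁/(1 + λh₁).
Solve for λ: λE₁h₂ = E₂(1 + λh₁) → λ(E₁h₂ − E₂h₁) = E₂ → λ = E₂/(E₁h₂ − E₂h₁).
λ = 180/(330×5.6 − 180×7.8) = 180/444 = 0.4054 per min.

0.405 per min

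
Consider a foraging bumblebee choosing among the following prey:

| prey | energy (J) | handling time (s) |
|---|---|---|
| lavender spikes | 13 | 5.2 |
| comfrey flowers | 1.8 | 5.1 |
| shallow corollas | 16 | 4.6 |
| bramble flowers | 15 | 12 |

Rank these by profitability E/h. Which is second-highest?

lavender spikes

Profitability E/h (J/s): lavender spikes = 13/5.2 = 2.5, comfrey flowers = 1.8/5.1 = 0.353, shallow corollas = 16/4.6 = 3.48, bramble flowers = 15/12 = 1.25.
Ranked: shallow corollas > lavender spikes > bramble flowers > comfrey flowers.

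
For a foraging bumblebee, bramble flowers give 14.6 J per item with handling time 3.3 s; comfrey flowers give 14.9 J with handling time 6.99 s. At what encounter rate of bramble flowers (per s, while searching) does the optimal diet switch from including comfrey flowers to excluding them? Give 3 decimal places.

0.282 per s

The zero-one rule: include comfrey flowers iff E₂/h₂ > λE₁/(1+λh₁). Equality gives the switch point.
λE₁h₂ = E₂ + λE₂h₁ ⇒ λ = E₂/(E₁h₂ − E₂h₁) = 14.9/(102.1 − 49.17) = 0.2817 per s.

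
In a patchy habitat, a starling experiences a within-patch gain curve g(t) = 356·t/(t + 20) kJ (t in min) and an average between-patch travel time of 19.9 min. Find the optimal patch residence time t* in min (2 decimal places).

19.95 min

Optimal t* satisfies g'(t*) = g(t*)/(T + t*).
g'(t) = 356·20/(t + 20)². Setting 356·20/(t+20)² = 356t/[(t+20)(19.9+t)] gives 20(19.9+t) = t(t+20), so t² = 20×19.9 = 398.
t* = √398 = 19.95 min.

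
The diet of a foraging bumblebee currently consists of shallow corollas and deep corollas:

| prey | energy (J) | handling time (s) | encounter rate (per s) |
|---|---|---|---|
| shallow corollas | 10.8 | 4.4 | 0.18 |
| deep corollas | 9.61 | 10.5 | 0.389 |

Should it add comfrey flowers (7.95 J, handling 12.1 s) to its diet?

Intake rate on the current diet: R = (0.18×10.8 + 0.389×9.61) / (1 + 0.18×4.4 + 0.389×10.5) = 5.682/5.877 = 0.967 J/s.
Profitability of comfrey flowers: 7.95/12.1 = 0.657 J/s.
Since 0.657 < R, time spent handling comfrey flowers is better spent searching.

No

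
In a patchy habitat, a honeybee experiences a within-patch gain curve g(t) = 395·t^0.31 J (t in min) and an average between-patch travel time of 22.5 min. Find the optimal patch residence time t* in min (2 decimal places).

10.11 min

By the marginal value theorem, leave when the instantaneous gain rate g'(t) equals the habitat-wide average g(t)/(T + t).
g'(t) = 0.31·395·t^-0.69. Setting 0.31·395·t^-0.69 = 395·t^0.31/(22.5+t) gives 0.31(22.5+t) = t, so 0.69·t = 0.31×22.5.
t* = 0.31×22.5/0.69 = 10.11 min.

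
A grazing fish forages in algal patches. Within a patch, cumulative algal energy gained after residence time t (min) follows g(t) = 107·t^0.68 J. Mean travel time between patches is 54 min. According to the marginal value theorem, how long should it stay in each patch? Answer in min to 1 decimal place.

Maximise g(t)/(T+t): set derivative to zero → g'(t)(T+t) = g(t).
g'(t) = 0.68·107·t^-0.32. Setting 0.68·107·t^-0.32 = 107·t^0.68/(54+t) gives 0.68(54+t) = t, so 0.32·t = 0.68×54.
t* = 0.68×54/0.32 = 114.8 min.

114.8 min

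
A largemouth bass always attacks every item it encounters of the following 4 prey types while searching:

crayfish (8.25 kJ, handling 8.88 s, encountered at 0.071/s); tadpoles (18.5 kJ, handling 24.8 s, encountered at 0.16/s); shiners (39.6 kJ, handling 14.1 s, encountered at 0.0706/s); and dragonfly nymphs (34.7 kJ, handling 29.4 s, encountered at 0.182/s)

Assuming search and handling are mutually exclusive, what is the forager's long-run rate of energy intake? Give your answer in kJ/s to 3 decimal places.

Energy encountered per unit search time: 0.071×8.25 + 0.16×18.5 + 0.0706×39.6 + 0.182×34.7 = 12.66 kJ/s.
Handling time per unit search time: 0.071×8.88 + 0.16×24.8 + 0.0706×14.1 + 0.182×29.4 = 10.94.
Rate = 12.66/(1 + 10.94) = 1.06 kJ/s.

1.060 kJ/s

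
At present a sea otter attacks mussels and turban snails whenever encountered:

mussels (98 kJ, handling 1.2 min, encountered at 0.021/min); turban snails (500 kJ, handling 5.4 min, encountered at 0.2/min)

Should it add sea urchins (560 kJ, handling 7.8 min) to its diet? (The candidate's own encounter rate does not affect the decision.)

Current rate: (0.021×98 + 0.2×500)/(1 + 0.021×1.2 + 0.2×5.4) = 48.48 kJ/min.
sea urchins: E/h = 560/7.8 = 71.79 kJ/min.
71.79 > 48.48, so adding sea urchins raises the average — include it.

Yes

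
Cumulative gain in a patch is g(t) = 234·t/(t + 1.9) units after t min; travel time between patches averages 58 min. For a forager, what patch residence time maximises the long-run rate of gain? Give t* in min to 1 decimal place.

Maximise g(t)/(T+t): set derivative to zero → g'(t)(T+t) = g(t).
g'(t) = 234·1.9/(t + 1.9)². Setting 234·1.9/(t+1.9)² = 234t/[(t+1.9)(58+t)] gives 1.9(58+t) = t(t+1.9), so t² = 1.9×58 = 110.2.
t* = √110.2 = 10.5 min.

10.5 min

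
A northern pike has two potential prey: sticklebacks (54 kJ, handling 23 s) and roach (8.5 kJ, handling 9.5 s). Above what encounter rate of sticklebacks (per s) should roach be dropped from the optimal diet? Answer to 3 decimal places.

0.027 per s

The zero-one rule: include roach iff E₂/h₂ > λE₁/(1+λh₁). Equality gives the switch point.
λE₁h₂ = E₂ + λE₂h₁ ⇒ λ = E₂/(E₁h₂ − E₂h₁) = 8.5/(513 − 195.5) = 0.02677 per s.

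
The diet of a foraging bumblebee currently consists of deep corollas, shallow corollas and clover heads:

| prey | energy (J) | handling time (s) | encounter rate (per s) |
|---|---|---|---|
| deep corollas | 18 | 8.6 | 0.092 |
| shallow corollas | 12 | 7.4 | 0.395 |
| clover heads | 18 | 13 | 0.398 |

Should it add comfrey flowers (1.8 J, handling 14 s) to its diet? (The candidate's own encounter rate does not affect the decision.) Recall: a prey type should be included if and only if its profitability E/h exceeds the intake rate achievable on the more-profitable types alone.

No

Intake rate on the current diet: R = (0.092×18 + 0.395×12 + 0.398×18) / (1 + 0.092×8.6 + 0.395×7.4 + 0.398×13) = 13.56/9.888 = 1.371 J/s.
comfrey flowers: E/h = 1.8/14 = 0.1286 J/s.
0.1286 < 1.371, so adding comfrey flowers would lower the average — exclude it.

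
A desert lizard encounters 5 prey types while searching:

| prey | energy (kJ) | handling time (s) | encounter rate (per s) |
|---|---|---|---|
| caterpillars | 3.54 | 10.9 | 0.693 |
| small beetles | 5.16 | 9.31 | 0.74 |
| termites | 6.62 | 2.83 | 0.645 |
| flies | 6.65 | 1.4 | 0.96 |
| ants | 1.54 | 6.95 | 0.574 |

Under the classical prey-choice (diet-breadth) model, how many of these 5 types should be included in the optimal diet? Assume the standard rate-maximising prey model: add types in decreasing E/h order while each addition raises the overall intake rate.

1

E/h in descending order: flies 4.75, termites 2.34, small beetles 0.554, caterpillars 0.325, ants 0.222 kJ/s. The optimal diet is the largest prefix of this list for which every included type satisfies E_i/h_i > R on the types above it.
Rate on top 1: 2.724. termites: 2.34 < 2.724 → exclude; stop.
Optimal diet: flies — 1 of 5 types.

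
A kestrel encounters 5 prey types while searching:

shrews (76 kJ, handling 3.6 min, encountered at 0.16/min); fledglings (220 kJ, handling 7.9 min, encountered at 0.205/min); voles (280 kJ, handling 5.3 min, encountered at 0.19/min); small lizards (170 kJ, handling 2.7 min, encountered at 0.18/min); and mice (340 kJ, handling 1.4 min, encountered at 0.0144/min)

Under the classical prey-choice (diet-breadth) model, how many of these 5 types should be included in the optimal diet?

3

Rank by E/h (kJ/min): mice 243, small lizards 63, voles 52.8, fledglings 27.8, shrews 21.1. Include each in turn until the next type's E/h falls below the running intake rate.
Rate on top 1: 4.799. small lizards: 63 > 4.799 → include.
Rate on top 2: 23.57. voles: 52.8 > 23.57 → include.
Rate on top 3: 35.29. fledglings: 27.8 < 35.29 → exclude; stop.
Optimal diet: mice, small lizards, voles — 3 of 5 types.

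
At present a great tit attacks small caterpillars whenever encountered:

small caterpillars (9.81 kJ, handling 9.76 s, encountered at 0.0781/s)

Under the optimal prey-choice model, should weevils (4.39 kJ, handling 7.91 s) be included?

On small caterpillars alone, R = ΣλE/(1+Σλh) = 0.7662/1.762 = 0.4348 kJ/s.
Profitability of weevils: 4.39/7.91 = 0.555 kJ/s.
0.555 > 0.4348, so adding weevils raises the average — include it.

Yes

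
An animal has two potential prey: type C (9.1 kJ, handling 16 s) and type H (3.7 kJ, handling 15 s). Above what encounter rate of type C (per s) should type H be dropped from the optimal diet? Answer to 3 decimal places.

At the threshold, the rate on type C alone equals the profitability of type H: λ·9.1/(1 + λ·16) = 3.7/15 = 0.2467.
Rearranging, λ(9.1 − 0.2467×16) = 0.2467, so λ = 0.2467/5.153 = 0.04787 per s.

0.048 per s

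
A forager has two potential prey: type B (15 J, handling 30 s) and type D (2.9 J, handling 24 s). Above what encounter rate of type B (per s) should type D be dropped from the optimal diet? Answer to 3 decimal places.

The zero-one rule: include type D iff E₂/h₂ > λE₁/(1+λh₁). Equality gives the switch point.
λE₁h₂ = E₂ + λE₂h₁ ⇒ λ = E₂/(E₁h₂ − E₂h₁) = 2.9/(360 − 87) = 0.01062 per s.

0.011 per s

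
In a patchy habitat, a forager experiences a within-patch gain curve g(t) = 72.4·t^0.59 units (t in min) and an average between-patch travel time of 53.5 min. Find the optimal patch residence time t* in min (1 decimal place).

Maximise g(t)/(T+t): set derivative to zero → g'(t)(T+t) = g(t).
g'(t) = 0.59·72.4·t^-0.41. Setting 0.59·72.4·t^-0.41 = 72.4·t^0.59/(53.5+t) gives 0.59(53.5+t) = t, so 0.41·t = 0.59×53.5.
t* = 0.59×53.5/0.41 = 76.99 min.

77.0 min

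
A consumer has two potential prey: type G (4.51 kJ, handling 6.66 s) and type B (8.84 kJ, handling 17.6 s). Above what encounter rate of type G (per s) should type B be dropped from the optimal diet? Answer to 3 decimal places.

0.431 per s

Drop type B once their profitability E₂/h₂ falls below the rate achievable on type G alone: E₂/h₂ = λE₁/(1 + λh₁).
Solve for λ: λE₁h₂ = E₂(1 + λh₁) → λ(E₁h₂ − E₂h₁) = E₂ → λ = E₂/(E₁h₂ − E₂h₁).
λ = 8.84/(4.51×17.6 − 8.84×6.66) = 8.84/20.5 = 0.4312 per s.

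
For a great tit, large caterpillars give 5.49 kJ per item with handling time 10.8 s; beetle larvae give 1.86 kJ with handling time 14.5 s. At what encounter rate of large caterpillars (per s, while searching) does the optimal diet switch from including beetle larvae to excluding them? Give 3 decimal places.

At the threshold, the rate on large caterpillars alone equals the profitability of beetle larvae: λ·5.49/(1 + λ·10.8) = 1.86/14.5 = 0.1283.
Rearranging, λ(5.49 − 0.1283×10.8) = 0.1283, so λ = 0.1283/4.105 = 0.03125 per s.

0.031 per s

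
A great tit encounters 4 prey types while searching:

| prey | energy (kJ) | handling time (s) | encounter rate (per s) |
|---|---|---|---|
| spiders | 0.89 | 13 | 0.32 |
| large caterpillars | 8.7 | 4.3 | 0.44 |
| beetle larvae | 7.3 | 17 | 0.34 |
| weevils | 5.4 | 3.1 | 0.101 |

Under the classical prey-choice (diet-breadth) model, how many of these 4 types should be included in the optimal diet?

2

Rank by E/h (kJ/s): large caterpillars 2.02, weevils 1.74, beetle larvae 0.429, spiders 0.0685. Include each in turn until the next type's E/h falls below the running intake rate.
Rate on top 1: 1.324. weevils: 1.74 > 1.324 → include.
Rate on top 2: 1.365. beetle larvae: 0.429 < 1.365 → exclude; stop.
Optimal diet: large caterpillars, weevils — 2 of 4 types.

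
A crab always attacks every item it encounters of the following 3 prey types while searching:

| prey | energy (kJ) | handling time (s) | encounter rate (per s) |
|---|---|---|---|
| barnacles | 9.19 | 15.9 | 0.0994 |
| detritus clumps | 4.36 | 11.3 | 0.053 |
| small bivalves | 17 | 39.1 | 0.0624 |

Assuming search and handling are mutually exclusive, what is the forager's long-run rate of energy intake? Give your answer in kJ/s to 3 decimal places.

R = Σλ_iE_i / (1 + Σλ_ih_i)
Numerator: 0.0994×9.19 + 0.053×4.36 + 0.0624×17 = 2.205
Denominator: 1 + 0.0994×15.9 + 0.053×11.3 + 0.0624×39.1 = 5.619
R = 2.205/5.619 = 0.3925 kJ/s

0.392 kJ/s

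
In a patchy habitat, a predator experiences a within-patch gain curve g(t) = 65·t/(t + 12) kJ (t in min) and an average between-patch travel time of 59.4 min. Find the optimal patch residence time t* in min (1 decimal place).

Optimal t* satisfies g'(t*) = g(t*)/(T + t*).
g'(t) = 65·12/(t + 12)². Setting 65·12/(t+12)² = 65t/[(t+12)(59.4+t)] gives 12(59.4+t) = t(t+12), so t² = 12×59.4 = 712.8.
t* = √712.8 = 26.7 min.

26.7 min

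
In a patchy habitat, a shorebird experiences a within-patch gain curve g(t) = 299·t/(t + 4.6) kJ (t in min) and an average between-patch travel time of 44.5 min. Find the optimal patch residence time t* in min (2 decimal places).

14.31 min

Optimal t* satisfies g'(t*) = g(t*)/(T + t*).
g'(t) = 299·4.6/(t + 4.6)². Setting 299·4.6/(t+4.6)² = 299t/[(t+4.6)(44.5+t)] gives 4.6(44.5+t) = t(t+4.6), so t² = 4.6×44.5 = 204.7.
t* = √204.7 = 14.31 min.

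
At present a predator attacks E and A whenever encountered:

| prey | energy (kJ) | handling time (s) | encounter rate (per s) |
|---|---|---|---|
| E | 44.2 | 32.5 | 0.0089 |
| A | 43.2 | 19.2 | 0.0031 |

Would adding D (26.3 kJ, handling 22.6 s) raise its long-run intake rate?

Yes

Intake rate on the current diet: R = (0.0089×44.2 + 0.0031×43.2) / (1 + 0.0089×32.5 + 0.0031×19.2) = 0.5273/1.349 = 0.3909 kJ/s.
Profitability of D: 26.3/22.6 = 1.164 kJ/s.
1.164 > 0.3909, so adding D raises the average — include it.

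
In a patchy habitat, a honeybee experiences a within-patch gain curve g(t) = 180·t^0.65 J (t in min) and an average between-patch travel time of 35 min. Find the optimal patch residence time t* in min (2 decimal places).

65.00 min

Maximise g(t)/(T+t): set derivative to zero → g'(t)(T+t) = g(t).
g'(t) = 0.65·180·t^-0.35. Setting 0.65·180·t^-0.35 = 180·t^0.65/(35+t) gives 0.65(35+t) = t, so 0.35·t = 0.65×35.
t* = 0.65×35/0.35 = 65 min.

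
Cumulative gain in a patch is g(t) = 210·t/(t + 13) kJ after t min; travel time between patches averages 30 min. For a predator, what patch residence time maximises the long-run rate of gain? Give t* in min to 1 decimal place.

19.7 min

By the marginal value theorem, leave when the instantaneous gain rate g'(t) equals the habitat-wide average g(t)/(T + t).
g'(t) = 210·13/(t + 13)². Setting 210·13/(t+13)² = 210t/[(t+13)(30+t)] gives 13(30+t) = t(t+13), so t² = 13×30 = 390.
t* = √390 = 19.75 min.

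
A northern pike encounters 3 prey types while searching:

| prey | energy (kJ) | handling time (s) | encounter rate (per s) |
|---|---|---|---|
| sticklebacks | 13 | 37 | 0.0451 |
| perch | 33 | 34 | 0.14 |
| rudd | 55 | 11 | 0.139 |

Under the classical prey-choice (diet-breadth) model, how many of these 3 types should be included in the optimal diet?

E/h in descending order: rudd 5, perch 0.971, sticklebacks 0.351 kJ/s. The optimal diet is the largest prefix of this list for which every included type satisfies E_i/h_i > R on the types above it.
Rate on top 1: 3.023. perch: 0.971 < 3.023 → exclude; stop.
Optimal diet: rudd — 1 of 3 types.

1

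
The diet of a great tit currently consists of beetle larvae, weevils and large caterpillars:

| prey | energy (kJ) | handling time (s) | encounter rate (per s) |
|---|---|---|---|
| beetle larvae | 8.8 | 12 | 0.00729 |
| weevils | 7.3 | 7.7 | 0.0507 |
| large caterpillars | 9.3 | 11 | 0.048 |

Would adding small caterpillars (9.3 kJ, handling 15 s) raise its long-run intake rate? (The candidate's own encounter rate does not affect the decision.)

Intake rate on the current diet: R = (0.00729×8.8 + 0.0507×7.3 + 0.048×9.3) / (1 + 0.00729×12 + 0.0507×7.7 + 0.048×11) = 0.8807/2.006 = 0.439 kJ/s.
small caterpillars: E/h = 9.3/15 = 0.62 kJ/s.
0.62 > 0.439, so adding small caterpillars raises the average — include it.

Yes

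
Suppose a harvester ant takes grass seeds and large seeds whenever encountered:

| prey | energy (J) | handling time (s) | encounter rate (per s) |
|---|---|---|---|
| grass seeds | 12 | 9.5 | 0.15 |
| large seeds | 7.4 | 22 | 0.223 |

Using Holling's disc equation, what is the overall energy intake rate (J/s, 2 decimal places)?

R = Σλ_iE_i / (1 + Σλ_ih_i)
Numerator: 0.15×12 + 0.223×7.4 = 3.45
Denominator: 1 + 0.15×9.5 + 0.223×22 = 7.331
R = 3.45/7.331 = 0.4706 J/s

0.47 J/s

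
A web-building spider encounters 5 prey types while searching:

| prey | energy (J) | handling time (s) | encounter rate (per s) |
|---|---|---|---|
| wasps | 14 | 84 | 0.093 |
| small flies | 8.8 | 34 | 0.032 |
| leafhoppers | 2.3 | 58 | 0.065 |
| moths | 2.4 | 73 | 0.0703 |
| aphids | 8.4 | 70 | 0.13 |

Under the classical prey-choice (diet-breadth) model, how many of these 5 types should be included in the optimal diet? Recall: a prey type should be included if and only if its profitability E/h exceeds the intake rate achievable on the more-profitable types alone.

Profitabilities (E/h, J/s): small flies 0.259, wasps 0.167, aphids 0.12, leafhoppers 0.0397, moths 0.0329. Add prey in this order while the next type's profitability exceeds the intake rate on those already taken.
Rate on top 1: 0.1349. wasps: 0.167 > 0.1349 → include.
Rate on top 2: 0.16. aphids: 0.12 < 0.16 → exclude; stop.
Optimal diet: small flies, wasps — 2 of 5 types.

2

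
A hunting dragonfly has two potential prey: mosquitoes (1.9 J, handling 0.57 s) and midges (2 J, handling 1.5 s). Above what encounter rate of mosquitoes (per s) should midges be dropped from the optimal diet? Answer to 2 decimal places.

1.17 per s

At the threshold, the rate on mosquitoes alone equals the profitability of midges: λ·1.9/(1 + λ·0.57) = 2/1.5 = 1.333.
Rearranging, λ(1.9 − 1.333×0.57) = 1.333, so λ = 1.333/1.14 = 1.17 per s.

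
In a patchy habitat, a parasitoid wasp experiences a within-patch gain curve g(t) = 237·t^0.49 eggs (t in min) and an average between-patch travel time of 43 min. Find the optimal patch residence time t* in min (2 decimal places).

41.31 min

Maximise g(t)/(T+t): set derivative to zero → g'(t)(T+t) = g(t).
g'(t) = 0.49·237·t^-0.51. Setting 0.49·237·t^-0.51 = 237·t^0.49/(43+t) gives 0.49(43+t) = t, so 0.51·t = 0.49×43.
t* = 0.49×43/0.51 = 41.31 min.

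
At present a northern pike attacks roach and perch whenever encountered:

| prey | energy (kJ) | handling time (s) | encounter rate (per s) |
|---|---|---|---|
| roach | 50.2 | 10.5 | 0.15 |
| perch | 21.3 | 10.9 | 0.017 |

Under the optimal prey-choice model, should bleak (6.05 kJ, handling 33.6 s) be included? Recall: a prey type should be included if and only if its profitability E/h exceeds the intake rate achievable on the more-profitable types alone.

No

Intake rate on the current diet: R = (0.15×50.2 + 0.017×21.3) / (1 + 0.15×10.5 + 0.017×10.9) = 7.892/2.76 = 2.859 kJ/s.
bleak: E/h = 6.05/33.6 = 0.1801 kJ/s.
0.1801 < 2.859, so adding bleak would lower the average — exclude it.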